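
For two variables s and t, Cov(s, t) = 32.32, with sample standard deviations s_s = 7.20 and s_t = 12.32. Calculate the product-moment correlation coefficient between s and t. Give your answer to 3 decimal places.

0.364

r = Cov(s,t) / (s_s · s_t) = 32.32 / (7.20 × 12.32)
  = 32.32 / 88.7040 ≈ 0.364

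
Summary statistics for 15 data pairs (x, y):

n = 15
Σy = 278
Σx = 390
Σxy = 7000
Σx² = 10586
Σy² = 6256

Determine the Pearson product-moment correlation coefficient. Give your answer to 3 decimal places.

-0.325

r = (nΣxy − ΣxΣy) / √[(nΣx² − (Σx)²)(nΣy² − (Σy)²)]
Numerator: 15×7000 − 390×278 = -3420
Denominator: √[(158790 − 152100)(93840 − 77284)] = √[6690 × 16556] = 10524.2406
r = -3420 / 10524.2406 ≈ -0.325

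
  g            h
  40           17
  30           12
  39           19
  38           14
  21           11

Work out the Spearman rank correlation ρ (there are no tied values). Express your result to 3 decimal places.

0.900

Rank g: 5, 2, 4, 3, 1
Rank h: 4, 2, 5, 3, 1
d = rank(g) − rank(h): 1, 0, -1, 0, 0; Σd² = 2
ρ = 1 − 6Σd² / [n(n²−1)] = 1 − 6×2 / (5×24) = 1 − 12/120 ≈ 0.900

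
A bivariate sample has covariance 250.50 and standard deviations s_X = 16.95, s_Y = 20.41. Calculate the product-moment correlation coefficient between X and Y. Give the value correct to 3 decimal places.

0.724

r = Cov(X,Y) / (s_X · s_Y) = 250.50 / (16.95 × 20.41)
  = 250.50 / 345.9495 ≈ 0.724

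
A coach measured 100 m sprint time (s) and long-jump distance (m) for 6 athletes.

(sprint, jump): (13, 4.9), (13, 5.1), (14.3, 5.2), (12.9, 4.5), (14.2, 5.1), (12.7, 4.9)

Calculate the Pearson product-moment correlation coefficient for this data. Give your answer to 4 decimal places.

0.6373

n = 6, Σx = 80.1, Σy = 29.7, Σx² = 1071.83, Σy² = 147.33, Σxy = 397.06
nΣxy − ΣxΣy = 2382.36 − 2378.97 = 3.39
nΣx² − (Σx)² = 6430.98 − 6416.01 = 14.97; nΣy² − (Σy)² = 883.98 − 882.09 = 1.89
r = 3.39 / √(14.97 × 1.89) = 3.39 / 5.3191 ≈ 0.6373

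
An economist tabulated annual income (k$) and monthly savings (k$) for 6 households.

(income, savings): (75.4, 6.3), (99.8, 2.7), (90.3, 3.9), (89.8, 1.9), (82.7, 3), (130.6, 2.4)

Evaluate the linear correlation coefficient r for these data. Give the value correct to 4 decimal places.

n = 6, Σx = 568.6, Σy = 20.2, Σx² = 55758.98, Σy² = 80.56, Σxy = 1828.81
nΣxy − ΣxΣy = 10972.86 − 11485.72 = -512.86
nΣx² − (Σx)² = 334553.88 − 323305.96 = 11247.92; nΣy² − (Σy)² = 483.36 − 408.04 = 75.32
r = -512.86 / √(11247.92 × 75.32) = -512.86 / 920.4311 ≈ -0.5572

-0.5572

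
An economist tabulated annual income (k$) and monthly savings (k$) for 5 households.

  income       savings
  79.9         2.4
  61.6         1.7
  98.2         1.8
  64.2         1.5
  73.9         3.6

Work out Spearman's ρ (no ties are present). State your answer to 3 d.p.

0.500

Rank income: 4, 1, 5, 2, 3
Rank savings: 4, 2, 3, 1, 5
d = rank(income) − rank(savings): 0, -1, 2, 1, -2; Σd² = 10
ρ = 1 − 6Σd² / [n(n²−1)] = 1 − 6×10 / (5×24) = 1 − 60/120 ≈ 0.500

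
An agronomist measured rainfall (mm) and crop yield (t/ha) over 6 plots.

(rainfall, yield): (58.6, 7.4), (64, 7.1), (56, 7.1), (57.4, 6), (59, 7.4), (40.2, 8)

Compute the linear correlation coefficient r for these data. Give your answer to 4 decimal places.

n = 6, Σx = 335.2, Σy = 43, Σx² = 19057.76, Σy² = 310.34, Σxy = 2388.24
nΣxy − ΣxΣy = 14329.44 − 14413.6 = -84.16
nΣx² − (Σx)² = 114346.56 − 112359.04 = 1987.52; nΣy² − (Σy)² = 1862.04 − 1849 = 13.04
r = -84.16 / √(1987.52 × 13.04) = -84.16 / 160.9884 ≈ -0.5228

-0.5228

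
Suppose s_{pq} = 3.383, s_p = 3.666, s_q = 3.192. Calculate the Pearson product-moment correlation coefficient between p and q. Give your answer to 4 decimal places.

r = Cov(p,q) / (s_p · s_q) = 3.383 / (3.666 × 3.192)
  = 3.383 / 11.7019 ≈ 0.2891

0.2891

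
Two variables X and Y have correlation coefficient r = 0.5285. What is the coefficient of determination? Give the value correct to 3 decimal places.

0.279

r² = (0.5285)² = 0.279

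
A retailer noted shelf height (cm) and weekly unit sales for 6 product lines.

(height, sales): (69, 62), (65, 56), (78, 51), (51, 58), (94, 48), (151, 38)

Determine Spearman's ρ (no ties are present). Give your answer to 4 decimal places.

Rank height: 3, 2, 4, 1, 5, 6
Rank sales: 6, 4, 3, 5, 2, 1
d = rank(height) − rank(sales): -3, -2, 1, -4, 3, 5; Σd² = 64
ρ = 1 − 6Σd² / [n(n²−1)] = 1 − 6×64 / (6×35) = 1 − 384/210 ≈ -0.8286

-0.8286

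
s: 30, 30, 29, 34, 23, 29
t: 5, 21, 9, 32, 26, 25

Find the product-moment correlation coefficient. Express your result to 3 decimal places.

0.056

n = 6, Σs = 175, Σt = 118, Σs² = 5167, Σt² = 2872, Σst = 3452
nΣst − ΣsΣt = 20712 − 20650 = 62
nΣs² − (Σs)² = 31002 − 30625 = 377; nΣt² − (Σt)² = 17232 − 13924 = 3308
r = 62 / √(377 × 3308) = 62 / 1116.7435 ≈ 0.056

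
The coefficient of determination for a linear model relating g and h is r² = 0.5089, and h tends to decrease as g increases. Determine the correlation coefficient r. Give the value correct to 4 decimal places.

|r| = √0.5089 = 0.7134
The association is negative, so r = −0.7134.

-0.7134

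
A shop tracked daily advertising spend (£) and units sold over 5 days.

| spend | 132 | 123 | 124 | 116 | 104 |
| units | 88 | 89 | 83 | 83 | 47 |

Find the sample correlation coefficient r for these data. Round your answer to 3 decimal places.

0.881

n = 5, Σx = 599, Σy = 390, Σx² = 72201, Σy² = 31652, Σxy = 47371
nΣxy − ΣxΣy = 236855 − 233610 = 3245
nΣx² − (Σx)² = 361005 − 358801 = 2204; nΣy² − (Σy)² = 158260 − 152100 = 6160
r = 3245 / √(2204 × 6160) = 3245 / 3684.6492 ≈ 0.881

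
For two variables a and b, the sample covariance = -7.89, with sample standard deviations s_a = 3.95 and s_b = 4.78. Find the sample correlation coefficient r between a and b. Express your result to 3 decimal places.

-0.418

r = Cov(a,b) / (s_a · s_b) = -7.89 / (3.95 × 4.78)
  = -7.89 / 18.8810 ≈ -0.418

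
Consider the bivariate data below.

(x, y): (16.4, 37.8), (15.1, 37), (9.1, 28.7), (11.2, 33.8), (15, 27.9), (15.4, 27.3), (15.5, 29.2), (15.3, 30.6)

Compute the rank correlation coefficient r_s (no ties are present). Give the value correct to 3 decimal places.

Rank x: 8, 4, 1, 2, 3, 6, 7, 5
Rank y: 8, 7, 3, 6, 2, 1, 4, 5
d = rank(x) − rank(y): 0, -3, -2, -4, 1, 5, 3, 0; Σd² = 64
ρ = 1 − 6Σd² / [n(n²−1)] = 1 − 6×64 / (8×63) = 1 − 384/504 ≈ 0.238

0.238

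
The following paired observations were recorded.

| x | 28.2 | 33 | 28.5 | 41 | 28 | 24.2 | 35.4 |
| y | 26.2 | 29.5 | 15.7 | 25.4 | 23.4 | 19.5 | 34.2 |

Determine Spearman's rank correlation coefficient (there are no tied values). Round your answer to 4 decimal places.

0.5357

Rank x: 3, 5, 4, 7, 2, 1, 6
Rank y: 5, 6, 1, 4, 3, 2, 7
d = rank(x) − rank(y): -2, -1, 3, 3, -1, -1, -1; Σd² = 26
ρ = 1 − 6Σd² / [n(n²−1)] = 1 − 6×26 / (7×48) = 1 − 156/336 ≈ 0.5357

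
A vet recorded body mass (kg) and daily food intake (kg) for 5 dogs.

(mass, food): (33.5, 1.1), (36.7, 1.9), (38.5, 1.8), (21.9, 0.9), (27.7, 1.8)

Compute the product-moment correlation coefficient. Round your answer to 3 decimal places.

n = 5, Σx = 158.3, Σy = 7.5, Σx² = 5198.29, Σy² = 12.11, Σxy = 245.45
nΣxy − ΣxΣy = 1227.25 − 1187.25 = 40
nΣx² − (Σx)² = 25991.45 − 25058.89 = 932.56; nΣy² − (Σy)² = 60.55 − 56.25 = 4.3
r = 40 / √(932.56 × 4.3) = 40 / 63.3246 ≈ 0.632

0.632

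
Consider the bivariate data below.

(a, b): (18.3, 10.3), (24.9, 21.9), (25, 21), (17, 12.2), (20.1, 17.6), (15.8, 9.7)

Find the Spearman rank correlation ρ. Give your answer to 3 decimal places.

Rank a: 3, 5, 6, 2, 4, 1
Rank b: 2, 6, 5, 3, 4, 1
d = rank(a) − rank(b): 1, -1, 1, -1, 0, 0; Σd² = 4
ρ = 1 − 6Σd² / [n(n²−1)] = 1 − 6×4 / (6×35) = 1 − 24/210 ≈ 0.886

0.886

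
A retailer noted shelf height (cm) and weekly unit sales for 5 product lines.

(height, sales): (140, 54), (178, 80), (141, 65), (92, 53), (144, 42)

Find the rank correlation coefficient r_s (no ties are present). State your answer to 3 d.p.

0.400

Rank height: 2, 5, 3, 1, 4
Rank sales: 3, 5, 4, 2, 1
d = rank(height) − rank(sales): -1, 0, -1, -1, 3; Σd² = 12
ρ = 1 − 6Σd² / [n(n²−1)] = 1 − 6×12 / (5×24) = 1 − 72/120 ≈ 0.400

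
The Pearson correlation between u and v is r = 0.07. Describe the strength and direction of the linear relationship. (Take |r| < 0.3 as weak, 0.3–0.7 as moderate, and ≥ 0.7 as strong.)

r = 0.07 > 0 so the relationship is positive.
|r| = 0.07, which falls in the weak range.

weak positive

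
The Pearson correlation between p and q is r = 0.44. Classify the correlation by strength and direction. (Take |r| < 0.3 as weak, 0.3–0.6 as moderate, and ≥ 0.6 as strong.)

moderate positive

r = 0.44 > 0 so the relationship is positive.
|r| = 0.44, which falls in the moderate range.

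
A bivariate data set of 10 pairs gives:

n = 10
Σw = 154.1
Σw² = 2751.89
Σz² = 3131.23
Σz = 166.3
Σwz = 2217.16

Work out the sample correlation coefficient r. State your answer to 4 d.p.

-0.9304

r = (nΣwz − ΣwΣz) / √[(nΣw² − (Σw)²)(nΣz² − (Σz)²)]
Numerator: 10×2217.16 − 154.1×166.3 = -3455.23
Denominator: √[(27518.9 − 23746.81)(31312.3 − 27655.69)] = √[3772.09 × 3656.61] = 3713.9012
r = -3455.23 / 3713.9012 ≈ -0.9304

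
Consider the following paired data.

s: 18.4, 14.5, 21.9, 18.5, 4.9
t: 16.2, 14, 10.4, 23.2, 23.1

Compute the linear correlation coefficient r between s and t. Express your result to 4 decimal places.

n = 5, Σs = 78.2, Σt = 86.9, Σs² = 1394.68, Σt² = 1638.45, Σst = 1271.23
nΣst − ΣsΣt = 6356.15 − 6795.58 = -439.43
nΣs² − (Σs)² = 6973.4 − 6115.24 = 858.16; nΣt² − (Σt)² = 8192.25 − 7551.61 = 640.64
r = -439.43 / √(858.16 × 640.64) = -439.43 / 741.4659 ≈ -0.5927

-0.5927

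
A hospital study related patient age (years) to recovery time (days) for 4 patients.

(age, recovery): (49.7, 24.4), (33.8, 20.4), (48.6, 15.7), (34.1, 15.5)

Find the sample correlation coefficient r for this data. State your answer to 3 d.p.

n = 4, Σx = 166.2, Σy = 76, Σx² = 7137.3, Σy² = 1498.26, Σxy = 3193.77
nΣxy − ΣxΣy = 12775.08 − 12631.2 = 143.88
nΣx² − (Σx)² = 28549.2 − 27622.44 = 926.76; nΣy² − (Σy)² = 5993.04 − 5776 = 217.04
r = 143.88 / √(926.76 × 217.04) = 143.88 / 448.4908 ≈ 0.321

0.321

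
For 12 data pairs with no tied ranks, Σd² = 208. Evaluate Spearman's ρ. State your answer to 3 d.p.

ρ = 1 − 6Σd² / [n(n²−1)] = 1 − 6×208 / (12×143)
  = 1 − 1248/1716 = 1 − 0.7273 ≈ 0.273

0.273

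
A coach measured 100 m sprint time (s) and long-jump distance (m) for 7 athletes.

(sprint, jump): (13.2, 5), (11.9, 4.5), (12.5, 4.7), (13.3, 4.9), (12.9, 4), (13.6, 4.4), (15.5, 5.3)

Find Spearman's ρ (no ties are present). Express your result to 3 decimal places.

Rank sprint: 4, 1, 2, 5, 3, 6, 7
Rank jump: 6, 3, 4, 5, 1, 2, 7
d = rank(sprint) − rank(jump): -2, -2, -2, 0, 2, 4, 0; Σd² = 32
ρ = 1 − 6Σd² / [n(n²−1)] = 1 − 6×32 / (7×48) = 1 − 192/336 ≈ 0.429

0.429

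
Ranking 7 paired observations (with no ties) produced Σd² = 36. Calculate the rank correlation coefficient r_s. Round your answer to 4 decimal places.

0.3571

ρ = 1 − 6Σd² / [n(n²−1)] = 1 − 6×36 / (7×48)
  = 1 − 216/336 = 1 − 0.64286 ≈ 0.3571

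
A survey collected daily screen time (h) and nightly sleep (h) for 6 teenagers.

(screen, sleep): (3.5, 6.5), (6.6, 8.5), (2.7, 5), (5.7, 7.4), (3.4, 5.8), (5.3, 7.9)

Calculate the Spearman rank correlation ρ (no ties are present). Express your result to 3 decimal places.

Rank screen: 3, 6, 1, 5, 2, 4
Rank sleep: 3, 6, 1, 4, 2, 5
d = rank(screen) − rank(sleep): 0, 0, 0, 1, 0, -1; Σd² = 2
ρ = 1 − 6Σd² / [n(n²−1)] = 1 − 6×2 / (6×35) = 1 − 12/210 ≈ 0.943

0.943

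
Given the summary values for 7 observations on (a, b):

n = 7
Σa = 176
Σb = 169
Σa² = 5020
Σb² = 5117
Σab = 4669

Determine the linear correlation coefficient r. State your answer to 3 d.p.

0.535

r = (nΣab − ΣaΣb) / √[(nΣa² − (Σa)²)(nΣb² − (Σb)²)]
Numerator: 7×4669 − 176×169 = 2939
Denominator: √[(35140 − 30976)(35819 − 28561)] = √[4164 × 7258] = 5497.4823
r = 2939 / 5497.4823 ≈ 0.535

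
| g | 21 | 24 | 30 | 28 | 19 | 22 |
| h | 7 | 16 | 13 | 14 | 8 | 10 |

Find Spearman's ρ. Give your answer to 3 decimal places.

Rank g: 2, 4, 6, 5, 1, 3
Rank h: 1, 6, 4, 5, 2, 3
d = rank(g) − rank(h): 1, -2, 2, 0, -1, 0; Σd² = 10
ρ = 1 − 6Σd² / [n(n²−1)] = 1 − 6×10 / (6×35) = 1 − 60/210 ≈ 0.714

0.714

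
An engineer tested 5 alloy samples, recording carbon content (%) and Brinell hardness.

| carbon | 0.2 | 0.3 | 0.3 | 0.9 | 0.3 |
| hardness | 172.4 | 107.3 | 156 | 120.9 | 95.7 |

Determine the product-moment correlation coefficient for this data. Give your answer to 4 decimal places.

n = 5, Σx = 2, Σy = 652.3, Σx² = 1.12, Σy² = 89346.35, Σxy = 250.99
nΣxy − ΣxΣy = 1254.95 − 1304.6 = -49.65
nΣx² − (Σx)² = 5.6 − 4 = 1.6; nΣy² − (Σy)² = 446731.75 − 425495.29 = 21236.46
r = -49.65 / √(1.6 × 21236.46) = -49.65 / 184.3321 ≈ -0.2694

-0.2694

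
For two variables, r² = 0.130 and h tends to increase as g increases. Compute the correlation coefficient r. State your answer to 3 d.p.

|r| = √0.130 = 0.361
The association is positive, so r = 0.361.

0.361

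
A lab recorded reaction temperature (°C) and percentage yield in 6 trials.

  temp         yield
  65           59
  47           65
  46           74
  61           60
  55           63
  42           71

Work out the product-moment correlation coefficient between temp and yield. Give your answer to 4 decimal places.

-0.8882

n = 6, Σx = 316, Σy = 392, Σx² = 17060, Σy² = 25792, Σxy = 20401
nΣxy − ΣxΣy = 122406 − 123872 = -1466
nΣx² − (Σx)² = 102360 − 99856 = 2504; nΣy² − (Σy)² = 154752 − 153664 = 1088
r = -1466 / √(2504 × 1088) = -1466 / 1650.5611 ≈ -0.8882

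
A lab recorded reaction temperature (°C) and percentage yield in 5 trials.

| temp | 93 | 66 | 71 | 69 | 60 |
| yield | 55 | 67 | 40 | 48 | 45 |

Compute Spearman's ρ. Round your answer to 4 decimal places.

Rank temp: 5, 2, 4, 3, 1
Rank yield: 4, 5, 1, 3, 2
d = rank(temp) − rank(yield): 1, -3, 3, 0, -1; Σd² = 20
ρ = 1 − 6Σd² / [n(n²−1)] = 1 − 6×20 / (5×24) = 1 − 120/120 ≈ 0.0000

0.0000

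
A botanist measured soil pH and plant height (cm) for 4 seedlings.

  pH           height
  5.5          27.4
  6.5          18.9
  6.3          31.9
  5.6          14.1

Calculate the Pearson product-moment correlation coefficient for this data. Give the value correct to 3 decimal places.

n = 4, Σx = 23.9, Σy = 92.3, Σx² = 143.55, Σy² = 2324.39, Σxy = 553.48
nΣxy − ΣxΣy = 2213.92 − 2205.97 = 7.95
nΣx² − (Σx)² = 574.2 − 571.21 = 2.99; nΣy² − (Σy)² = 9297.56 − 8519.29 = 778.27
r = 7.95 / √(2.99 × 778.27) = 7.95 / 48.2393 ≈ 0.165

0.165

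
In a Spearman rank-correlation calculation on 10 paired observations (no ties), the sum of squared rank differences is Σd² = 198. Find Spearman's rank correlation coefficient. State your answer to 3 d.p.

ρ = 1 − 6Σd² / [n(n²−1)] = 1 − 6×198 / (10×99)
  = 1 − 1188/990 = 1 − 1.2000 ≈ -0.200

-0.200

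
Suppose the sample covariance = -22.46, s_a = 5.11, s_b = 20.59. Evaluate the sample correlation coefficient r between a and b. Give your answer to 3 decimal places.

r = Cov(a,b) / (s_a · s_b) = -22.46 / (5.11 × 20.59)
  = -22.46 / 105.2149 ≈ -0.213

-0.213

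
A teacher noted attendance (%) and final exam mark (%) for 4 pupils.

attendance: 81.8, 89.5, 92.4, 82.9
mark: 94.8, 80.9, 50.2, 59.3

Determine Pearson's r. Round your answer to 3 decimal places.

-0.523

n = 4, Σx = 346.6, Σy = 285.2, Σx² = 30111.66, Σy² = 21568.38, Σxy = 24549.64
nΣxy − ΣxΣy = 98198.56 − 98850.32 = -651.76
nΣx² − (Σx)² = 120446.64 − 120131.56 = 315.08; nΣy² − (Σy)² = 86273.52 − 81339.04 = 4934.48
r = -651.76 / √(315.08 × 4934.48) = -651.76 / 1246.8985 ≈ -0.523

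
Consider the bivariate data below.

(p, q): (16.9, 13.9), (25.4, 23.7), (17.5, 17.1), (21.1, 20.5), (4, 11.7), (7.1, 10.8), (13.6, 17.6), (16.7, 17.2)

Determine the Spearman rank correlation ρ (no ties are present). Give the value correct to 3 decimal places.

Rank p: 5, 8, 6, 7, 1, 2, 3, 4
Rank q: 3, 8, 4, 7, 2, 1, 6, 5
d = rank(p) − rank(q): 2, 0, 2, 0, -1, 1, -3, -1; Σd² = 20
ρ = 1 − 6Σd² / [n(n²−1)] = 1 − 6×20 / (8×63) = 1 − 120/504 ≈ 0.762

0.762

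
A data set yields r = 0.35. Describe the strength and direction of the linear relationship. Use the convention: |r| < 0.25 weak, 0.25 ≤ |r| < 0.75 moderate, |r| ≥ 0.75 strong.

moderate positive

r = 0.35 > 0 so the relationship is positive.
|r| = 0.35, which falls in the moderate range.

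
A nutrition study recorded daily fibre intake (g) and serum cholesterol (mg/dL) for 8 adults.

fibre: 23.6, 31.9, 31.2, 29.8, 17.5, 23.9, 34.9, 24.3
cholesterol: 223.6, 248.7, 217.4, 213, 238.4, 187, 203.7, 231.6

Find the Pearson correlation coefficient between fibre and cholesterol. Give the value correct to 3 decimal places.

n = 8, Σx = 217.1, Σy = 1763.4, Σx² = 6122.01, Σy² = 391416.22, Σxy = 47719.08
nΣxy − ΣxΣy = 381752.64 − 382834.14 = -1081.5
nΣx² − (Σx)² = 48976.08 − 47132.41 = 1843.67; nΣy² − (Σy)² = 3131329.76 − 3109579.56 = 21750.2
r = -1081.5 / √(1843.67 × 21750.2) = -1081.5 / 6332.4712 ≈ -0.171

-0.171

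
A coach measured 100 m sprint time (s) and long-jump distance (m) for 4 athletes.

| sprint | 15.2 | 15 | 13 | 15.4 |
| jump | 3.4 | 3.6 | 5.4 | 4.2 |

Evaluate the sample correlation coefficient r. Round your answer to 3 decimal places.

n = 4, Σx = 58.6, Σy = 16.6, Σx² = 862.2, Σy² = 71.32, Σxy = 240.56
nΣxy − ΣxΣy = 962.24 − 972.76 = -10.52
nΣx² − (Σx)² = 3448.8 − 3433.96 = 14.84; nΣy² − (Σy)² = 285.28 − 275.56 = 9.72
r = -10.52 / √(14.84 × 9.72) = -10.52 / 12.0102 ≈ -0.876

-0.876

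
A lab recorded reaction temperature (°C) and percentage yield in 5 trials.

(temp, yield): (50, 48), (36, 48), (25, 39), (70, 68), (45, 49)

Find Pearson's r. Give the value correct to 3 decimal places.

0.947

n = 5, Σx = 226, Σy = 252, Σx² = 11346, Σy² = 13154, Σxy = 12068
nΣxy − ΣxΣy = 60340 − 56952 = 3388
nΣx² − (Σx)² = 56730 − 51076 = 5654; nΣy² − (Σy)² = 65770 − 63504 = 2266
r = 3388 / √(5654 × 2266) = 3388 / 3579.3804 ≈ 0.947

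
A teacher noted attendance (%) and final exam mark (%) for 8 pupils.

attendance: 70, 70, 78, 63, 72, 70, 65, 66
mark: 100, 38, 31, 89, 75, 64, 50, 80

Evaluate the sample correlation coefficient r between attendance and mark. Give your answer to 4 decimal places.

n = 8, Σx = 554, Σy = 527, Σx² = 38518, Σy² = 38947, Σxy = 36095
nΣxy − ΣxΣy = 288760 − 291958 = -3198
nΣx² − (Σx)² = 308144 − 306916 = 1228; nΣy² − (Σy)² = 311576 − 277729 = 33847
r = -3198 / √(1228 × 33847) = -3198 / 6447.0238 ≈ -0.4960

-0.4960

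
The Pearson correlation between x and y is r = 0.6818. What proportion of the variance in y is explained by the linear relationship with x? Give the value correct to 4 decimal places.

0.4649

r² = (0.6818)² = 0.4649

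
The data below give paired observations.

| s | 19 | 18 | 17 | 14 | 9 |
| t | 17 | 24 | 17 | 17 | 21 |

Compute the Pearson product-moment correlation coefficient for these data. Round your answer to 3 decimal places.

n = 5, Σs = 77, Σt = 96, Σs² = 1251, Σt² = 1884, Σst = 1471
nΣst − ΣsΣt = 7355 − 7392 = -37
nΣs² − (Σs)² = 6255 − 5929 = 326; nΣt² − (Σt)² = 9420 − 9216 = 204
r = -37 / √(326 × 204) = -37 / 257.8837 ≈ -0.143

-0.143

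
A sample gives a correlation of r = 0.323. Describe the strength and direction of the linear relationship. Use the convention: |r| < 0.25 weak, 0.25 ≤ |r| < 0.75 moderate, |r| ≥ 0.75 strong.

r = 0.323 > 0 so the relationship is positive.
|r| = 0.323, which falls in the moderate range.

moderate positive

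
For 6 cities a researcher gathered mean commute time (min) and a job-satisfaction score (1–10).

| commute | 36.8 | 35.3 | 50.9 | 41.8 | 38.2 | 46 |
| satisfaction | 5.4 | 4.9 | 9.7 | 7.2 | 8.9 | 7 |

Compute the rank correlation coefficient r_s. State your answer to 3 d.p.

0.771

Rank commute: 2, 1, 6, 4, 3, 5
Rank satisfaction: 2, 1, 6, 4, 5, 3
d = rank(commute) − rank(satisfaction): 0, 0, 0, 0, -2, 2; Σd² = 8
ρ = 1 − 6Σd² / [n(n²−1)] = 1 − 6×8 / (6×35) = 1 − 48/210 ≈ 0.771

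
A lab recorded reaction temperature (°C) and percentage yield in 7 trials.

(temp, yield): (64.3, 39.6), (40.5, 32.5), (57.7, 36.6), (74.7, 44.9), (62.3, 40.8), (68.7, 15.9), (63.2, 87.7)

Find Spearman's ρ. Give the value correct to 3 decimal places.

Rank temp: 5, 1, 2, 7, 3, 6, 4
Rank yield: 4, 2, 3, 6, 5, 1, 7
d = rank(temp) − rank(yield): 1, -1, -1, 1, -2, 5, -3; Σd² = 42
ρ = 1 − 6Σd² / [n(n²−1)] = 1 − 6×42 / (7×48) = 1 − 252/336 ≈ 0.250

0.250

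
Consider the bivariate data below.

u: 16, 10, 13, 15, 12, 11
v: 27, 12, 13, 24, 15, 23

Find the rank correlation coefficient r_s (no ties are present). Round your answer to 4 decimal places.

0.7714

Rank u: 6, 1, 4, 5, 3, 2
Rank v: 6, 1, 2, 5, 3, 4
d = rank(u) − rank(v): 0, 0, 2, 0, 0, -2; Σd² = 8
ρ = 1 − 6Σd² / [n(n²−1)] = 1 − 6×8 / (6×35) = 1 − 48/210 ≈ 0.7714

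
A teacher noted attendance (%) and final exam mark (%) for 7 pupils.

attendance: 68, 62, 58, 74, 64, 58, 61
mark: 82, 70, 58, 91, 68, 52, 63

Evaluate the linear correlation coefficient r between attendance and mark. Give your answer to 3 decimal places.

n = 7, Σx = 445, Σy = 484, Σx² = 28489, Σy² = 34566, Σxy = 31225
nΣxy − ΣxΣy = 218575 − 215380 = 3195
nΣx² − (Σx)² = 199423 − 198025 = 1398; nΣy² − (Σy)² = 241962 − 234256 = 7706
r = 3195 / √(1398 × 7706) = 3195 / 3282.2230 ≈ 0.973

0.973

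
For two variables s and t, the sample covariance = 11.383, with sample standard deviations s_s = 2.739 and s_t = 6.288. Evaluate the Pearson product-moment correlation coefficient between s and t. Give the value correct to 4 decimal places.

r = Cov(s,t) / (s_s · s_t) = 11.383 / (2.739 × 6.288)
  = 11.383 / 17.2228 ≈ 0.6609

0.6609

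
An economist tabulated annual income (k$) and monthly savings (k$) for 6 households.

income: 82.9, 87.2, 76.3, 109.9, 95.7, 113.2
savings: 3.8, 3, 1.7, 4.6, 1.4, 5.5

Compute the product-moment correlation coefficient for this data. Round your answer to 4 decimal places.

n = 6, Σx = 565.2, Σy = 20, Σx² = 54348.68, Σy² = 79.7, Σxy = 1968.45
nΣxy − ΣxΣy = 11810.7 − 11304 = 506.7
nΣx² − (Σx)² = 326092.08 − 319451.04 = 6641.04; nΣy² − (Σy)² = 478.2 − 400 = 78.2
r = 506.7 / √(6641.04 × 78.2) = 506.7 / 720.6451 ≈ 0.7031

0.7031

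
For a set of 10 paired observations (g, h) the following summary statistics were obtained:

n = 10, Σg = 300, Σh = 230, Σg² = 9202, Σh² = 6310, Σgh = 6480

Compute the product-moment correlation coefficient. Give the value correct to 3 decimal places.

r = (nΣgh − ΣgΣh) / √[(nΣg² − (Σg)²)(nΣh² − (Σh)²)]
Numerator: 10×6480 − 300×230 = -4200
Denominator: √[(92020 − 90000)(63100 − 52900)] = √[2020 × 10200] = 4539.1629
r = -4200 / 4539.1629 ≈ -0.925

-0.925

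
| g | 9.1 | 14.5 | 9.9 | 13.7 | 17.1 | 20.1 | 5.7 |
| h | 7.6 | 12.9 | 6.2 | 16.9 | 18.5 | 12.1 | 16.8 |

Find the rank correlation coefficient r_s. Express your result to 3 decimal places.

0.250

Rank g: 2, 5, 3, 4, 6, 7, 1
Rank h: 2, 4, 1, 6, 7, 3, 5
d = rank(g) − rank(h): 0, 1, 2, -2, -1, 4, -4; Σd² = 42
ρ = 1 − 6Σd² / [n(n²−1)] = 1 − 6×42 / (7×48) = 1 − 252/336 ≈ 0.250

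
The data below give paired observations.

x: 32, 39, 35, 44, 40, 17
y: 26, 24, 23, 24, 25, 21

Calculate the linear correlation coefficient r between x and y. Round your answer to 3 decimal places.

0.640

n = 6, Σx = 207, Σy = 143, Σx² = 7595, Σy² = 3423, Σxy = 4986
nΣxy − ΣxΣy = 29916 − 29601 = 315
nΣx² − (Σx)² = 45570 − 42849 = 2721; nΣy² − (Σy)² = 20538 − 20449 = 89
r = 315 / √(2721 × 89) = 315 / 492.1067 ≈ 0.640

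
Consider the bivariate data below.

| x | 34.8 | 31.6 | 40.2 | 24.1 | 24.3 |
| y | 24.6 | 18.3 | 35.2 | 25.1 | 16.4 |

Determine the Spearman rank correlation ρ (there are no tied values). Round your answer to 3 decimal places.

0.400

Rank x: 4, 3, 5, 1, 2
Rank y: 3, 2, 5, 4, 1
d = rank(x) − rank(y): 1, 1, 0, -3, 1; Σd² = 12
ρ = 1 − 6Σd² / [n(n²−1)] = 1 − 6×12 / (5×24) = 1 − 72/120 ≈ 0.400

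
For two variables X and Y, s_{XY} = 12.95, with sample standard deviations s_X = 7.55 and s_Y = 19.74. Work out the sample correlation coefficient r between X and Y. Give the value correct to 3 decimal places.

r = Cov(X,Y) / (s_X · s_Y) = 12.95 / (7.55 × 19.74)
  = 12.95 / 149.0370 ≈ 0.087

0.087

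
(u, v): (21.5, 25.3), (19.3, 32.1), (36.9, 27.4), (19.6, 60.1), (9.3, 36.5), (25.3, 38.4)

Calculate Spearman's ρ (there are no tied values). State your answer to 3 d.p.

Rank u: 4, 2, 6, 3, 1, 5
Rank v: 1, 3, 2, 6, 4, 5
d = rank(u) − rank(v): 3, -1, 4, -3, -3, 0; Σd² = 44
ρ = 1 − 6Σd² / [n(n²−1)] = 1 − 6×44 / (6×35) = 1 − 264/210 ≈ -0.257

-0.257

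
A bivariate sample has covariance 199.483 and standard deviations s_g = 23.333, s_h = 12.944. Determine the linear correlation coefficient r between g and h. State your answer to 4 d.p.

r = Cov(g,h) / (s_g · s_h) = 199.483 / (23.333 × 12.944)
  = 199.483 / 302.0224 ≈ 0.6605

0.6605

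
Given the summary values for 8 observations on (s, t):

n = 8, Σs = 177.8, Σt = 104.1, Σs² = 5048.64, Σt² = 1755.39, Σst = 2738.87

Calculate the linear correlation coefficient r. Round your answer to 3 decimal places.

0.641

r = (nΣst − ΣsΣt) / √[(nΣs² − (Σs)²)(nΣt² − (Σt)²)]
Numerator: 8×2738.87 − 177.8×104.1 = 3401.98
Denominator: √[(40389.12 − 31612.84)(14043.12 − 10836.81)] = √[8776.28 × 3206.31] = 5304.6653
r = 3401.98 / 5304.6653 ≈ 0.641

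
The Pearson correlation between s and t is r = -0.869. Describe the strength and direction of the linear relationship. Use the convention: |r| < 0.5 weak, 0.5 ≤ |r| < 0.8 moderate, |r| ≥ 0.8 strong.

strong negative

r = -0.869 < 0 so the relationship is negative.
|r| = 0.869, which falls in the strong range.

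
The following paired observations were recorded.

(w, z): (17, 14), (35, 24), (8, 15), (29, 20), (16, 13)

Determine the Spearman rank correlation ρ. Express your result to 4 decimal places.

Rank w: 3, 5, 1, 4, 2
Rank z: 2, 5, 3, 4, 1
d = rank(w) − rank(z): 1, 0, -2, 0, 1; Σd² = 6
ρ = 1 − 6Σd² / [n(n²−1)] = 1 − 6×6 / (5×24) = 1 − 36/120 ≈ 0.7000

0.7000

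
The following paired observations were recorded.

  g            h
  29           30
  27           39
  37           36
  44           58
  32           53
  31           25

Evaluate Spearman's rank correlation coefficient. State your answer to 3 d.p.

Rank g: 2, 1, 5, 6, 4, 3
Rank h: 2, 4, 3, 6, 5, 1
d = rank(g) − rank(h): 0, -3, 2, 0, -1, 2; Σd² = 18
ρ = 1 − 6Σd² / [n(n²−1)] = 1 − 6×18 / (6×35) = 1 − 108/210 ≈ 0.486

0.486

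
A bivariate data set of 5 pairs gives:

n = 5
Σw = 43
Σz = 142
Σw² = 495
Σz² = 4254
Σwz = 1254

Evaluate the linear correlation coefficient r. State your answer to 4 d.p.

0.1971

r = (nΣwz − ΣwΣz) / √[(nΣw² − (Σw)²)(nΣz² − (Σz)²)]
Numerator: 5×1254 − 43×142 = 164
Denominator: √[(2475 − 1849)(21270 − 20164)] = √[626 × 1106] = 832.0793
r = 164 / 832.0793 ≈ 0.1971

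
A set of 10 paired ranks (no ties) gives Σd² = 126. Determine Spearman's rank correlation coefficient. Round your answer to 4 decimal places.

ρ = 1 − 6Σd² / [n(n²−1)] = 1 − 6×126 / (10×99)
  = 1 − 756/990 = 1 − 0.76364 ≈ 0.2364

0.2364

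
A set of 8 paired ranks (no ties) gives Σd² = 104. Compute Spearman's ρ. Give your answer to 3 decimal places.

-0.238

ρ = 1 − 6Σd² / [n(n²−1)] = 1 − 6×104 / (8×63)
  = 1 − 624/504 = 1 − 1.2381 ≈ -0.238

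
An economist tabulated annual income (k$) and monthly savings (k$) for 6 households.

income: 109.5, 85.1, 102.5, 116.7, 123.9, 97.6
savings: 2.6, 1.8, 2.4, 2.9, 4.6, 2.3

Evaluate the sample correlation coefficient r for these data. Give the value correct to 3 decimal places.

0.877

n = 6, Σx = 635.3, Σy = 16.6, Σx² = 68234.37, Σy² = 50.62, Σxy = 1816.73
nΣxy − ΣxΣy = 10900.38 − 10545.98 = 354.4
nΣx² − (Σx)² = 409406.22 − 403606.09 = 5800.13; nΣy² − (Σy)² = 303.72 − 275.56 = 28.16
r = 354.4 / √(5800.13 × 28.16) = 354.4 / 404.1431 ≈ 0.877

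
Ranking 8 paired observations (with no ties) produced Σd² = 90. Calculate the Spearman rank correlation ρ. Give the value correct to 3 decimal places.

ρ = 1 − 6Σd² / [n(n²−1)] = 1 − 6×90 / (8×63)
  = 1 − 540/504 = 1 − 1.0714 ≈ -0.071

-0.071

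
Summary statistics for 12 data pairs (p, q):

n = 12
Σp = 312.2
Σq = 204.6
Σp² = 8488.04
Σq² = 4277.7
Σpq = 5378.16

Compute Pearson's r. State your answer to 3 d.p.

0.103

r = (nΣpq − ΣpΣq) / √[(nΣp² − (Σp)²)(nΣq² − (Σq)²)]
Numerator: 12×5378.16 − 312.2×204.6 = 661.8
Denominator: √[(101856.48 − 97468.84)(51332.4 − 41861.16)] = √[4387.64 × 9471.24] = 6446.4247
r = 661.8 / 6446.4247 ≈ 0.103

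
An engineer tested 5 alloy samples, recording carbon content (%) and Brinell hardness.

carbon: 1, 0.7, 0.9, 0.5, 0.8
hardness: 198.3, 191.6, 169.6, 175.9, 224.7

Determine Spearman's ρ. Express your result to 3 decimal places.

0.200

Rank carbon: 5, 2, 4, 1, 3
Rank hardness: 4, 3, 1, 2, 5
d = rank(carbon) − rank(hardness): 1, -1, 3, -1, -2; Σd² = 16
ρ = 1 − 6Σd² / [n(n²−1)] = 1 − 6×16 / (5×24) = 1 − 96/120 ≈ 0.200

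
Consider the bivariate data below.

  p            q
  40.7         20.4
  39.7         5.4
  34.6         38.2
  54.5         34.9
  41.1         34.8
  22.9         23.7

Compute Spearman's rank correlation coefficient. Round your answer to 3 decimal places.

Rank p: 4, 3, 2, 6, 5, 1
Rank q: 2, 1, 6, 5, 4, 3
d = rank(p) − rank(q): 2, 2, -4, 1, 1, -2; Σd² = 30
ρ = 1 − 6Σd² / [n(n²−1)] = 1 − 6×30 / (6×35) = 1 − 180/210 ≈ 0.143

0.143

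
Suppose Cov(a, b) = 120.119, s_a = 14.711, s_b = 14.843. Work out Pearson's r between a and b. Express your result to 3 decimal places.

0.550

r = Cov(a,b) / (s_a · s_b) = 120.119 / (14.711 × 14.843)
  = 120.119 / 218.3554 ≈ 0.550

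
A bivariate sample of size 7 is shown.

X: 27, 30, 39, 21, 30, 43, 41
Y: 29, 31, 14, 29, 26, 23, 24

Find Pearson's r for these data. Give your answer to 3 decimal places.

-0.671

n = 7, ΣX = 231, ΣY = 176, ΣX² = 8021, ΣY² = 4620, ΣXY = 5621
nΣXY − ΣXΣY = 39347 − 40656 = -1309
nΣX² − (ΣX)² = 56147 − 53361 = 2786; nΣY² − (ΣY)² = 32340 − 30976 = 1364
r = -1309 / √(2786 × 1364) = -1309 / 1949.3855 ≈ -0.671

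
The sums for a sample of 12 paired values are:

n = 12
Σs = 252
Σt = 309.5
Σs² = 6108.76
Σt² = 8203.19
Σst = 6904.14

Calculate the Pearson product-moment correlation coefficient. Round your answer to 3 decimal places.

r = (nΣst − ΣsΣt) / √[(nΣs² − (Σs)²)(nΣt² − (Σt)²)]
Numerator: 12×6904.14 − 252×309.5 = 4855.68
Denominator: √[(73305.12 − 63504)(98438.28 − 95790.25)] = √[9801.12 × 2648.03] = 5094.4735
r = 4855.68 / 5094.4735 ≈ 0.953

0.953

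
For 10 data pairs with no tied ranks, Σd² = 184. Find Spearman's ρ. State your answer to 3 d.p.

ρ = 1 − 6Σd² / [n(n²−1)] = 1 − 6×184 / (10×99)
  = 1 − 1104/990 = 1 − 1.1152 ≈ -0.115

-0.115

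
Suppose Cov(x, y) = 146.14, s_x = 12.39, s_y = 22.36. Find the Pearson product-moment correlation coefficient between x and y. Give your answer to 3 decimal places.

r = Cov(x,y) / (s_x · s_y) = 146.14 / (12.39 × 22.36)
  = 146.14 / 277.0404 ≈ 0.528

0.528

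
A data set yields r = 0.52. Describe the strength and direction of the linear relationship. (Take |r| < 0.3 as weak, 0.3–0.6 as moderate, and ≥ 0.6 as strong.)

moderate positive

r = 0.52 > 0 so the relationship is positive.
|r| = 0.52, which falls in the moderate range.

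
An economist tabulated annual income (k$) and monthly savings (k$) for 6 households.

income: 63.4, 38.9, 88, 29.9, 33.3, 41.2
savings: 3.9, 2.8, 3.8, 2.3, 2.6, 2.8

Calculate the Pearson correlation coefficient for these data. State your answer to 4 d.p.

0.9135

n = 6, Σx = 294.7, Σy = 18.2, Σx² = 16977.11, Σy² = 57.38, Σxy = 961.29
nΣxy − ΣxΣy = 5767.74 − 5363.54 = 404.2
nΣx² − (Σx)² = 101862.66 − 86848.09 = 15014.57; nΣy² − (Σy)² = 344.28 − 331.24 = 13.04
r = 404.2 / √(15014.57 × 13.04) = 404.2 / 442.4816 ≈ 0.9135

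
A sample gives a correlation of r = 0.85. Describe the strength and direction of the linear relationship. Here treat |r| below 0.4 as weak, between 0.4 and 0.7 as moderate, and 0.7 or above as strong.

strong positive

r = 0.85 > 0 so the relationship is positive.
|r| = 0.85, which falls in the strong range.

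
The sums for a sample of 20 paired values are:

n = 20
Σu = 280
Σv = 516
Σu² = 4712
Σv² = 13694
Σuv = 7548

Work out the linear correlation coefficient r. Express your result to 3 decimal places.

0.590

r = (nΣuv − ΣuΣv) / √[(nΣu² − (Σu)²)(nΣv² − (Σv)²)]
Numerator: 20×7548 − 280×516 = 6480
Denominator: √[(94240 − 78400)(273880 − 266256)] = √[15840 × 7624] = 10989.2748
r = 6480 / 10989.2748 ≈ 0.590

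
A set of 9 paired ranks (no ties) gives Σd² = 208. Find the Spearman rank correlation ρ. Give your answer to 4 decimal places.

-0.7333

ρ = 1 − 6Σd² / [n(n²−1)] = 1 − 6×208 / (9×80)
  = 1 − 1248/720 = 1 − 1.73333 ≈ -0.7333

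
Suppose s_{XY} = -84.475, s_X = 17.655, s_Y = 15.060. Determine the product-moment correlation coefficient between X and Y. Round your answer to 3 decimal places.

r = Cov(X,Y) / (s_X · s_Y) = -84.475 / (17.655 × 15.060)
  = -84.475 / 265.8843 ≈ -0.318

-0.318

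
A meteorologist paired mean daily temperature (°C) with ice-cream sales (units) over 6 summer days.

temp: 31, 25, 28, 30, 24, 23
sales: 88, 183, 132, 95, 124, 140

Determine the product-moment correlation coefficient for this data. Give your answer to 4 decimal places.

-0.7077

n = 6, Σx = 161, Σy = 762, Σx² = 4375, Σy² = 102658, Σxy = 20045
nΣxy − ΣxΣy = 120270 − 122682 = -2412
nΣx² − (Σx)² = 26250 − 25921 = 329; nΣy² − (Σy)² = 615948 − 580644 = 35304
r = -2412 / √(329 × 35304) = -2412 / 3408.0810 ≈ -0.7077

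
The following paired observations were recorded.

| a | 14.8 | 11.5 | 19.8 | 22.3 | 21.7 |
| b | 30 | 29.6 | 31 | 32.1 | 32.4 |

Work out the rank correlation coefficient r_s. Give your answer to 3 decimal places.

Rank a: 2, 1, 3, 5, 4
Rank b: 2, 1, 3, 4, 5
d = rank(a) − rank(b): 0, 0, 0, 1, -1; Σd² = 2
ρ = 1 − 6Σd² / [n(n²−1)] = 1 − 6×2 / (5×24) = 1 − 12/120 ≈ 0.900

0.900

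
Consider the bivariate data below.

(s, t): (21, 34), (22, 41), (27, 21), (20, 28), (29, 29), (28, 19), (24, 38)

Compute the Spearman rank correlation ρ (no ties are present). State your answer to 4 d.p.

-0.3571

Rank s: 2, 3, 5, 1, 7, 6, 4
Rank t: 5, 7, 2, 3, 4, 1, 6
d = rank(s) − rank(t): -3, -4, 3, -2, 3, 5, -2; Σd² = 76
ρ = 1 − 6Σd² / [n(n²−1)] = 1 − 6×76 / (7×48) = 1 − 456/336 ≈ -0.3571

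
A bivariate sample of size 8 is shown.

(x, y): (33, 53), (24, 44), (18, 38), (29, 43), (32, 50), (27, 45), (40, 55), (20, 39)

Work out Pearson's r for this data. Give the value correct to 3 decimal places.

n = 8, Σx = 223, Σy = 367, Σx² = 6583, Σy² = 17109, Σxy = 10531
nΣxy − ΣxΣy = 84248 − 81841 = 2407
nΣx² − (Σx)² = 52664 − 49729 = 2935; nΣy² − (Σy)² = 136872 − 134689 = 2183
r = 2407 / √(2935 × 2183) = 2407 / 2531.2260 ≈ 0.951

0.951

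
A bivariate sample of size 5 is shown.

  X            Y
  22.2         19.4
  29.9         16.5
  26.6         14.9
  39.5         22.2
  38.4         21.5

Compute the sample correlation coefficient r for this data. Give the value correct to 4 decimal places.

0.6690

n = 5, ΣX = 156.6, ΣY = 94.5, ΣX² = 5129.22, ΣY² = 1825.71, ΣXY = 3022.87
nΣXY − ΣXΣY = 15114.35 − 14798.7 = 315.65
nΣX² − (ΣX)² = 25646.1 − 24523.56 = 1122.54; nΣY² − (ΣY)² = 9128.55 − 8930.25 = 198.3
r = 315.65 / √(1122.54 × 198.3) = 315.65 / 471.8047 ≈ 0.6690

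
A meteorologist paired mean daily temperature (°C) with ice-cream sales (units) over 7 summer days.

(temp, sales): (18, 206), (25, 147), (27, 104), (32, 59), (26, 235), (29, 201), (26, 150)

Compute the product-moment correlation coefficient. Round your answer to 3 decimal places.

n = 7, Σx = 183, Σy = 1102, Σx² = 4895, Σy² = 196468, Σxy = 27918
nΣxy − ΣxΣy = 195426 − 201666 = -6240
nΣx² − (Σx)² = 34265 − 33489 = 776; nΣy² − (Σy)² = 1375276 − 1214404 = 160872
r = -6240 / √(776 × 160872) = -6240 / 11173.0332 ≈ -0.558

-0.558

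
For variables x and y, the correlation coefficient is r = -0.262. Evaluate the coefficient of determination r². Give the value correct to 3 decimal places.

r² = (-0.262)² = 0.069

0.069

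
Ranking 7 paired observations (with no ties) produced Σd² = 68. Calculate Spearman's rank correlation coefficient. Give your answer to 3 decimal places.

-0.214

ρ = 1 − 6Σd² / [n(n²−1)] = 1 − 6×68 / (7×48)
  = 1 − 408/336 = 1 − 1.2143 ≈ -0.214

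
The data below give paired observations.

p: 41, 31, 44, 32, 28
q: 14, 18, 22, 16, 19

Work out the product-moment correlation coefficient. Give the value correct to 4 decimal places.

0.1337

n = 5, Σp = 176, Σq = 89, Σp² = 6386, Σq² = 1621, Σpq = 3144
nΣpq − ΣpΣq = 15720 − 15664 = 56
nΣp² − (Σp)² = 31930 − 30976 = 954; nΣq² − (Σq)² = 8105 − 7921 = 184
r = 56 / √(954 × 184) = 56 / 418.9702 ≈ 0.1337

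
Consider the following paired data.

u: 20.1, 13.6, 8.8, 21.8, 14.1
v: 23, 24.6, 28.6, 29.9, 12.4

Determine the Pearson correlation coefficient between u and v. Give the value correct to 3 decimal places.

0.117

n = 5, Σu = 78.4, Σv = 118.5, Σu² = 1340.46, Σv² = 2999.89, Σuv = 1875.2
nΣuv − ΣuΣv = 9376 − 9290.4 = 85.6
nΣu² − (Σu)² = 6702.3 − 6146.56 = 555.74; nΣv² − (Σv)² = 14999.45 − 14042.25 = 957.2
r = 85.6 / √(555.74 × 957.2) = 85.6 / 729.3520 ≈ 0.117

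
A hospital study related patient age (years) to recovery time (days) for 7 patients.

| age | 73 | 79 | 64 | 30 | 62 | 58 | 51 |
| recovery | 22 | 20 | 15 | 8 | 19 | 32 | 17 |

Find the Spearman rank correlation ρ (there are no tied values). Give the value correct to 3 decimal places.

Rank age: 6, 7, 5, 1, 4, 3, 2
Rank recovery: 6, 5, 2, 1, 4, 7, 3
d = rank(age) − rank(recovery): 0, 2, 3, 0, 0, -4, -1; Σd² = 30
ρ = 1 − 6Σd² / [n(n²−1)] = 1 − 6×30 / (7×48) = 1 − 180/336 ≈ 0.464

0.464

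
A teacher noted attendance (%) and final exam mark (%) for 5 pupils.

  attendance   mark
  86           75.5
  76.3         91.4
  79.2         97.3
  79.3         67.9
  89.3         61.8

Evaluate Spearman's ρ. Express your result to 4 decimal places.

-0.8000

Rank attendance: 4, 1, 2, 3, 5
Rank mark: 3, 4, 5, 2, 1
d = rank(attendance) − rank(mark): 1, -3, -3, 1, 4; Σd² = 36
ρ = 1 − 6Σd² / [n(n²−1)] = 1 − 6×36 / (5×24) = 1 − 216/120 ≈ -0.8000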